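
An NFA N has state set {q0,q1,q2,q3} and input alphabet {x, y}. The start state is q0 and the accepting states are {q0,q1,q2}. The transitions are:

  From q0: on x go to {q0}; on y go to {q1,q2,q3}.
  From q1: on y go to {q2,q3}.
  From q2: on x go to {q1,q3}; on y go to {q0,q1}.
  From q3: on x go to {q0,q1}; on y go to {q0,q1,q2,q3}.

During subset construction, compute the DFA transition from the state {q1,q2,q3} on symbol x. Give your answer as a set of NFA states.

{q0,q1,q3}

δ(q1,x) = ∅; δ(q2,x) = {q1,q3}; δ(q3,x) = {q0,q1}.
Union: {q0,q1,q3}.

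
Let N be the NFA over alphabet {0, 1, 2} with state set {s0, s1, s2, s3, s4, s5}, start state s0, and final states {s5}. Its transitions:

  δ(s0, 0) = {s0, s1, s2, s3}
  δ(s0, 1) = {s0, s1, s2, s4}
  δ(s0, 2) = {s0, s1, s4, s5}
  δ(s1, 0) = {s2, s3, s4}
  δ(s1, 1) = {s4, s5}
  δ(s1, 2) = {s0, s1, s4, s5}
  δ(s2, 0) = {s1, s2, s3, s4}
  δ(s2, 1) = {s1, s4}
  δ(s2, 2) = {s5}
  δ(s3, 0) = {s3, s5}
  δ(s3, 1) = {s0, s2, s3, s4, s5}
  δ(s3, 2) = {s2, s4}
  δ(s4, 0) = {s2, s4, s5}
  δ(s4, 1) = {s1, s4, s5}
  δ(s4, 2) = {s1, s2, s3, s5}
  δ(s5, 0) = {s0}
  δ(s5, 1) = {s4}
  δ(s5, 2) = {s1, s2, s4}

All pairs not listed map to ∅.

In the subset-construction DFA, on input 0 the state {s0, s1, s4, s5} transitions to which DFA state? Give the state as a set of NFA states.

{s0, s1, s2, s3, s4, s5}

δ(s0,0) = {s0, s1, s2, s3}; δ(s1,0) = {s2, s3, s4}; δ(s4,0) = {s2, s4, s5}; δ(s5,0) = {s0}.
Union: {s0, s1, s2, s3, s4, s5}.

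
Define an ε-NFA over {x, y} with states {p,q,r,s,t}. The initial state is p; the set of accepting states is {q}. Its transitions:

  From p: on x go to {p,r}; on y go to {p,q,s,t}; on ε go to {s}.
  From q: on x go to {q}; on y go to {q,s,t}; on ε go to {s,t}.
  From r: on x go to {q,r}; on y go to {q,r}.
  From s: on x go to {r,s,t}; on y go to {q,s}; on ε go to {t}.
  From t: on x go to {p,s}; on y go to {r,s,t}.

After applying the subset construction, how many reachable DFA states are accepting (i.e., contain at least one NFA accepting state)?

1

Start state of the DFA: {p,s,t} (ε-closure of the NFA start).
{p,s,t} --x--> {p,r,s,t}  [new]
{p,s,t} --y--> {p,q,r,s,t}  [new]
{p,r,s,t} --x--> {p,q,r,s,t}  [seen]
{p,r,s,t} --y--> {p,q,r,s,t}  [seen]
{p,q,r,s,t} --x--> {p,q,r,s,t}  [seen]
{p,q,r,s,t} --y--> {p,q,r,s,t}  [seen]
Reachable DFA states: {p,s,t}, {p,r,s,t}, {p,q,r,s,t}.
Accepting DFA states (contain an NFA accepting state): {p,q,r,s,t}.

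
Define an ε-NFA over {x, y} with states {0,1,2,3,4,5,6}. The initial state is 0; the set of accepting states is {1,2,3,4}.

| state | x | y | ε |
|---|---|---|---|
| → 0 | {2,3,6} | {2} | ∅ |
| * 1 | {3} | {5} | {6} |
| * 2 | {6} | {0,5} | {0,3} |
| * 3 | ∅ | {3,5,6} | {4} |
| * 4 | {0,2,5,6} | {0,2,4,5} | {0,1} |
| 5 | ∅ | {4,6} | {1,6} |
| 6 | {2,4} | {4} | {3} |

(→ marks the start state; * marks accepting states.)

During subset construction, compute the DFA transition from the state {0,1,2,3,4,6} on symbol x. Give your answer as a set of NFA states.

{0,1,2,3,4,5,6}

δ(0,x) = {2,3,6}; δ(1,x) = {3}; δ(2,x) = {6}; δ(3,x) = ∅; δ(4,x) = {0,2,5,6}; δ(6,x) = {2,4}.
Union: {0,2,3,4,5,6}.
ε-closure gives {0,1,2,3,4,5,6}.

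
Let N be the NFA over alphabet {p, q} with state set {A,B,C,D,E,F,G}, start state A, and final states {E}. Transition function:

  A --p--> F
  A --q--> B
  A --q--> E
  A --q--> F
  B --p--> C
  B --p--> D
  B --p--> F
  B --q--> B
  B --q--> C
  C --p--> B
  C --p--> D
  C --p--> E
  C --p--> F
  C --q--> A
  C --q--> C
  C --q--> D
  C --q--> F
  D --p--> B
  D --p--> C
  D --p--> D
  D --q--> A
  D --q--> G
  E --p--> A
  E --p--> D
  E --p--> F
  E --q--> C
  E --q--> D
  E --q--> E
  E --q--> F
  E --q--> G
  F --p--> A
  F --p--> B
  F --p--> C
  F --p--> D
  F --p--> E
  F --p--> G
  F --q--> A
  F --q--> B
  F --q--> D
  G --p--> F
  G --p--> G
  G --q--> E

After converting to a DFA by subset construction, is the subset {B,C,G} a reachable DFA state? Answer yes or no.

no

Start state of the DFA: {A}.
{A} --p--> {F}  [new]
{A} --q--> {B,E,F}  [new]
{F} --p--> {A,B,C,D,E,G}  [new]
{F} --q--> {A,B,D}  [new]
{B,E,F} --p--> {A,B,C,D,E,F,G}  [new]
{B,E,F} --q--> {A,B,C,D,E,F,G}  [seen]
{A,B,C,D,E,G} --p--> {A,B,C,D,E,F,G}  [seen]
{A,B,C,D,E,G} --q--> {A,B,C,D,E,F,G}  [seen]
{A,B,D} --p--> {B,C,D,F}  [new]
{A,B,D} --q--> {A,B,C,E,F,G}  [new]
{A,B,C,D,E,F,G} --p--> {A,B,C,D,E,F,G}  [seen]
{A,B,C,D,E,F,G} --q--> {A,B,C,D,E,F,G}  [seen]
{B,C,D,F} --p--> {A,B,C,D,E,F,G}  [seen]
{B,C,D,F} --q--> {A,B,C,D,F,G}  [new]
{A,B,C,E,F,G} --p--> {A,B,C,D,E,F,G}  [seen]
{A,B,C,E,F,G} --q--> {A,B,C,D,E,F,G}  [seen]
{A,B,C,D,F,G} --p--> {A,B,C,D,E,F,G}  [seen]
{A,B,C,D,F,G} --q--> {A,B,C,D,E,F,G}  [seen]
Reachable DFA states: {A}, {F}, {B,E,F}, {A,B,C,D,E,G}, {A,B,D}, {A,B,C,D,E,F,G}, {B,C,D,F}, {A,B,C,E,F,G}, {A,B,C,D,F,G}.
{B,C,G} is not among them.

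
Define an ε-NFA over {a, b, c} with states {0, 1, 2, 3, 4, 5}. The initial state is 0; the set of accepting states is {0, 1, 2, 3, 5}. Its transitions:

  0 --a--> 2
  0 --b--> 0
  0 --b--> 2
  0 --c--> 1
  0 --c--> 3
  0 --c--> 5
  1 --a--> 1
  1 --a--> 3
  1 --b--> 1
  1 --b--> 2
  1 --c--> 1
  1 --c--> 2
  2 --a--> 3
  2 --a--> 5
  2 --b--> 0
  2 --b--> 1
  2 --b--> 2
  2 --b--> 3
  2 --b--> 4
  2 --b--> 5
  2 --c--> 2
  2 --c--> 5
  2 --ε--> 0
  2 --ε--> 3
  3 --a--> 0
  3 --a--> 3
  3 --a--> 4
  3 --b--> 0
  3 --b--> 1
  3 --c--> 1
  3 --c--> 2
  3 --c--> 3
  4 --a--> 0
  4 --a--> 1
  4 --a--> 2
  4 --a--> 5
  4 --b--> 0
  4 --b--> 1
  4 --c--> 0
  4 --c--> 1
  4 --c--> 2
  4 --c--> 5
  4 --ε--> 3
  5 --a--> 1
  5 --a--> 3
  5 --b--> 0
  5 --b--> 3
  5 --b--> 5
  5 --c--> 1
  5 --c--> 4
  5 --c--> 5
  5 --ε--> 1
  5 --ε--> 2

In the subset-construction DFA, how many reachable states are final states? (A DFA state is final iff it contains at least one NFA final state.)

4

Start state of the DFA: {0} (ε-closure of the NFA start).
{0} --a--> {0, 2, 3}  [new]
{0} --b--> {0, 2, 3}  [seen]
{0} --c--> {0, 1, 2, 3, 5}  [new]
{0, 2, 3} --a--> {0, 1, 2, 3, 4, 5}  [new]
{0, 2, 3} --b--> {0, 1, 2, 3, 4, 5}  [seen]
{0, 2, 3} --c--> {0, 1, 2, 3, 5}  [seen]
{0, 1, 2, 3, 5} --a--> {0, 1, 2, 3, 4, 5}  [seen]
{0, 1, 2, 3, 5} --b--> {0, 1, 2, 3, 4, 5}  [seen]
{0, 1, 2, 3, 5} --c--> {0, 1, 2, 3, 4, 5}  [seen]
{0, 1, 2, 3, 4, 5} --a--> {0, 1, 2, 3, 4, 5}  [seen]
{0, 1, 2, 3, 4, 5} --b--> {0, 1, 2, 3, 4, 5}  [seen]
{0, 1, 2, 3, 4, 5} --c--> {0, 1, 2, 3, 4, 5}  [seen]
Reachable DFA states: {0}, {0, 2, 3}, {0, 1, 2, 3, 5}, {0, 1, 2, 3, 4, 5}.
Accepting DFA states (contain an NFA accepting state): {0}, {0, 2, 3}, {0, 1, 2, 3, 5}, {0, 1, 2, 3, 4, 5}.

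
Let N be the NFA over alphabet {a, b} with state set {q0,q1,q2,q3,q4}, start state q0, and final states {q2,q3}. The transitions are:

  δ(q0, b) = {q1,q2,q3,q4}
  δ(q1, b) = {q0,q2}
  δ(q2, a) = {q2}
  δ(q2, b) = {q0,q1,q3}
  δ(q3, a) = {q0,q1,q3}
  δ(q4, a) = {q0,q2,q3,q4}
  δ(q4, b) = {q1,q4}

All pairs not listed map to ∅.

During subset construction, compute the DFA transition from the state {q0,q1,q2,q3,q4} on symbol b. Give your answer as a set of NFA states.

{q0,q1,q2,q3,q4}

δ(q0,b) = {q1,q2,q3,q4}; δ(q1,b) = {q0,q2}; δ(q2,b) = {q0,q1,q3}; δ(q3,b) = ∅; δ(q4,b) = {q1,q4}.
Union: {q0,q1,q2,q3,q4}.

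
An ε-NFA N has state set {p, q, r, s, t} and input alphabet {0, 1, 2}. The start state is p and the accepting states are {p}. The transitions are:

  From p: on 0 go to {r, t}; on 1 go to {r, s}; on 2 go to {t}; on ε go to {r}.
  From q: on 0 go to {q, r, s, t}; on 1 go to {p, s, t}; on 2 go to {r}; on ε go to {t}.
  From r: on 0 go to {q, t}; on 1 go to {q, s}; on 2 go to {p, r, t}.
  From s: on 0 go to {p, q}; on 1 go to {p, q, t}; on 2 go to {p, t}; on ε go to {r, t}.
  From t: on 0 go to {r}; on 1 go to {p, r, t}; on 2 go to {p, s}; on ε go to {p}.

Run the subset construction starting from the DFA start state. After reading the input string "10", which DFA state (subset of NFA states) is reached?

Start: {p, r}.
δ(p,1) = {r, s}; δ(r,1) = {q, s}.
Union: {q, r, s}.
ε-closure gives {p, q, r, s, t}.
After 1: {p, q, r, s, t}.
δ(p,0) = {r, t}; δ(q,0) = {q, r, s, t}; δ(r,0) = {q, t}; δ(s,0) = {p, q}; δ(t,0) = {r}.
Union: {p, q, r, s, t}.
After 0: {p, q, r, s, t}.

{p, q, r, s, t}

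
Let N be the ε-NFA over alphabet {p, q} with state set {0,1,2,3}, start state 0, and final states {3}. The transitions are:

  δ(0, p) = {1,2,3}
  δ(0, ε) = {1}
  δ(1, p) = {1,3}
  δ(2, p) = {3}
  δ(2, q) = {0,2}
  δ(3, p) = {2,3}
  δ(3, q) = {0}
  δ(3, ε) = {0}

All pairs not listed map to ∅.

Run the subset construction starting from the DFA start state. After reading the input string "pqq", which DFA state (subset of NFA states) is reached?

Start: {0,1}.
δ(0,p) = {1,2,3}; δ(1,p) = {1,3}.
Union: {1,2,3}.
ε-closure gives {0,1,2,3}.
After p: {0,1,2,3}.
δ(0,q) = ∅; δ(1,q) = ∅; δ(2,q) = {0,2}; δ(3,q) = {0}.
Union: {0,2}.
ε-closure gives {0,1,2}.
After q: {0,1,2}.
δ(0,q) = ∅; δ(1,q) = ∅; δ(2,q) = {0,2}.
Union: {0,2}.
ε-closure gives {0,1,2}.
After q: {0,1,2}.

{0,1,2}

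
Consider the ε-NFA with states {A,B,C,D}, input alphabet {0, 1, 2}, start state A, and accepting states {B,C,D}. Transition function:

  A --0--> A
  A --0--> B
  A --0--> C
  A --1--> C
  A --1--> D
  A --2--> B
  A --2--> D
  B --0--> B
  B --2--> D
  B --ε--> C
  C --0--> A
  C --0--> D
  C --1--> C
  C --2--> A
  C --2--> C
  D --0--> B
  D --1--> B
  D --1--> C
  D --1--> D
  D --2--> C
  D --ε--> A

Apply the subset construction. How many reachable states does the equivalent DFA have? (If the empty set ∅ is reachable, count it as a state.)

4

Start state of the DFA: {A} (ε-closure of the NFA start).
{A} --0--> {A,B,C}  [new]
{A} --1--> {A,C,D}  [new]
{A} --2--> {A,B,C,D}  [new]
{A,B,C} --0--> {A,B,C,D}  [seen]
{A,B,C} --1--> {A,C,D}  [seen]
{A,B,C} --2--> {A,B,C,D}  [seen]
{A,C,D} --0--> {A,B,C,D}  [seen]
{A,C,D} --1--> {A,B,C,D}  [seen]
{A,C,D} --2--> {A,B,C,D}  [seen]
{A,B,C,D} --0--> {A,B,C,D}  [seen]
{A,B,C,D} --1--> {A,B,C,D}  [seen]
{A,B,C,D} --2--> {A,B,C,D}  [seen]
Reachable DFA states: {A}, {A,B,C}, {A,C,D}, {A,B,C,D}.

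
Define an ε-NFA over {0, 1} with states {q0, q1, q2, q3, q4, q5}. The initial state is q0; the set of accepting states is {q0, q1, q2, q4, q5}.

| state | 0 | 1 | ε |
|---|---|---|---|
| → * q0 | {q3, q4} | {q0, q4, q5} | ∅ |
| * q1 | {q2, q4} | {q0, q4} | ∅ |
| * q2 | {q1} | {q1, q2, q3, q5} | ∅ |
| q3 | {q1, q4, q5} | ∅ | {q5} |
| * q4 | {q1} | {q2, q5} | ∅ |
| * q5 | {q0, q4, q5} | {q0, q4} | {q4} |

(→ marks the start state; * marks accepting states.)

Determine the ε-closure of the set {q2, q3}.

{q2, q3, q4, q5}

Begin with {q2, q3}.
q3 →ε {q5}; add q5.
q5 →ε {q4}; add q4.
ε-closure = {q2, q3, q4, q5}.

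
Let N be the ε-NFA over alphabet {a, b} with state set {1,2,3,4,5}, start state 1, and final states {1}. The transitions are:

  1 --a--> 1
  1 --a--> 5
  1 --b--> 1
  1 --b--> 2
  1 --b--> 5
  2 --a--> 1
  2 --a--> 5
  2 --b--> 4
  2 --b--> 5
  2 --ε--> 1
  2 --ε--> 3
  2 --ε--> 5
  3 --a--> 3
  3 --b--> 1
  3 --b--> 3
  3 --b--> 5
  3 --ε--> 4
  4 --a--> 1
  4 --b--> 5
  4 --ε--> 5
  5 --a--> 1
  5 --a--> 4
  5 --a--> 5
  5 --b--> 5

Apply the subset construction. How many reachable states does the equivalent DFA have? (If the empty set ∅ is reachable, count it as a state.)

5

Start state of the DFA: {1} (ε-closure of the NFA start).
{1} --a--> {1,5}  [new]
{1} --b--> {1,2,3,4,5}  [new]
{1,5} --a--> {1,4,5}  [new]
{1,5} --b--> {1,2,3,4,5}  [seen]
{1,2,3,4,5} --a--> {1,3,4,5}  [new]
{1,2,3,4,5} --b--> {1,2,3,4,5}  [seen]
{1,4,5} --a--> {1,4,5}  [seen]
{1,4,5} --b--> {1,2,3,4,5}  [seen]
{1,3,4,5} --a--> {1,3,4,5}  [seen]
{1,3,4,5} --b--> {1,2,3,4,5}  [seen]
Reachable DFA states: {1}, {1,5}, {1,2,3,4,5}, {1,4,5}, {1,3,4,5}.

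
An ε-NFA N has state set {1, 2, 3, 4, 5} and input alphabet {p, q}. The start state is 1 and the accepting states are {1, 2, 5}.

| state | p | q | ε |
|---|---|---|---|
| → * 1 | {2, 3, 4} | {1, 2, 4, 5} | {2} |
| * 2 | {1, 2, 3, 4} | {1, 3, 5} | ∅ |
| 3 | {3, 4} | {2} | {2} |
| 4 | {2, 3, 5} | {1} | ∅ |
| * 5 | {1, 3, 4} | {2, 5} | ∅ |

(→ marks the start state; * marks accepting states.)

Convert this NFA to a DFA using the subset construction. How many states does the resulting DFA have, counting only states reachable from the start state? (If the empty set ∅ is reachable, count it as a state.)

3

Start state of the DFA: {1, 2} (ε-closure of the NFA start).
{1, 2} --p--> {1, 2, 3, 4}  [new]
{1, 2} --q--> {1, 2, 3, 4, 5}  [new]
{1, 2, 3, 4} --p--> {1, 2, 3, 4, 5}  [seen]
{1, 2, 3, 4} --q--> {1, 2, 3, 4, 5}  [seen]
{1, 2, 3, 4, 5} --p--> {1, 2, 3, 4, 5}  [seen]
{1, 2, 3, 4, 5} --q--> {1, 2, 3, 4, 5}  [seen]
Reachable DFA states: {1, 2}, {1, 2, 3, 4}, {1, 2, 3, 4, 5}.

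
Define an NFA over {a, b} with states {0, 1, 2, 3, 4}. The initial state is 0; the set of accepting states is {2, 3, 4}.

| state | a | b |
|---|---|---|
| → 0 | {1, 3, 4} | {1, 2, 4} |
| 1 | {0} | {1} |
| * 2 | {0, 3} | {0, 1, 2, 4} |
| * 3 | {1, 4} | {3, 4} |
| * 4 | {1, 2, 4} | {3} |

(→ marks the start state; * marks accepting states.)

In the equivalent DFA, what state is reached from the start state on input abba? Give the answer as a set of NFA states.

Start: {0}.
δ(0,a) = {1, 3, 4}.
Union: {1, 3, 4}.
After a: {1, 3, 4}.
δ(1,b) = {1}; δ(3,b) = {3, 4}; δ(4,b) = {3}.
Union: {1, 3, 4}.
After b: {1, 3, 4}.
δ(1,b) = {1}; δ(3,b) = {3, 4}; δ(4,b) = {3}.
Union: {1, 3, 4}.
After b: {1, 3, 4}.
δ(1,a) = {0}; δ(3,a) = {1, 4}; δ(4,a) = {1, 2, 4}.
Union: {0, 1, 2, 4}.
After a: {0, 1, 2, 4}.

{0, 1, 2, 4}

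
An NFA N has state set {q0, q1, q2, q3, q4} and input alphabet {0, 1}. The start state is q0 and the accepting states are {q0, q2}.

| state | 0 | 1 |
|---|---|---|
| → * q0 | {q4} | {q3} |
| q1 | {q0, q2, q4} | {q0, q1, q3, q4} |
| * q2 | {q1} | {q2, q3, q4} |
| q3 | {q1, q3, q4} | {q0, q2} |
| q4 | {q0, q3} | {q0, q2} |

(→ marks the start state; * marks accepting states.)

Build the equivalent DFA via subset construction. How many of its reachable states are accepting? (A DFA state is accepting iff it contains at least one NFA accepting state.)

8

Start state of the DFA: {q0}.
{q0} --0--> {q4}  [new]
{q0} --1--> {q3}  [new]
{q4} --0--> {q0, q3}  [new]
{q4} --1--> {q0, q2}  [new]
{q3} --0--> {q1, q3, q4}  [new]
{q3} --1--> {q0, q2}  [seen]
{q0, q3} --0--> {q1, q3, q4}  [seen]
{q0, q3} --1--> {q0, q2, q3}  [new]
{q0, q2} --0--> {q1, q4}  [new]
{q0, q2} --1--> {q2, q3, q4}  [new]
{q1, q3, q4} --0--> {q0, q1, q2, q3, q4}  [new]
{q1, q3, q4} --1--> {q0, q1, q2, q3, q4}  [seen]
{q0, q2, q3} --0--> {q1, q3, q4}  [seen]
{q0, q2, q3} --1--> {q0, q2, q3, q4}  [new]
{q1, q4} --0--> {q0, q2, q3, q4}  [seen]
{q1, q4} --1--> {q0, q1, q2, q3, q4}  [seen]
{q2, q3, q4} --0--> {q0, q1, q3, q4}  [new]
{q2, q3, q4} --1--> {q0, q2, q3, q4}  [seen]
{q0, q1, q2, q3, q4} --0--> {q0, q1, q2, q3, q4}  [seen]
{q0, q1, q2, q3, q4} --1--> {q0, q1, q2, q3, q4}  [seen]
{q0, q2, q3, q4} --0--> {q0, q1, q3, q4}  [seen]
{q0, q2, q3, q4} --1--> {q0, q2, q3, q4}  [seen]
{q0, q1, q3, q4} --0--> {q0, q1, q2, q3, q4}  [seen]
{q0, q1, q3, q4} --1--> {q0, q1, q2, q3, q4}  [seen]
Reachable DFA states: {q0}, {q4}, {q3}, {q0, q3}, {q0, q2}, {q1, q3, q4}, {q0, q2, q3}, {q1, q4}, {q2, q3, q4}, {q0, q1, q2, q3, q4}, {q0, q2, q3, q4}, {q0, q1, q3, q4}.
Accepting DFA states (contain an NFA accepting state): {q0}, {q0, q3}, {q0, q2}, {q0, q2, q3}, {q2, q3, q4}, {q0, q1, q2, q3, q4}, {q0, q2, q3, q4}, {q0, q1, q3, q4}.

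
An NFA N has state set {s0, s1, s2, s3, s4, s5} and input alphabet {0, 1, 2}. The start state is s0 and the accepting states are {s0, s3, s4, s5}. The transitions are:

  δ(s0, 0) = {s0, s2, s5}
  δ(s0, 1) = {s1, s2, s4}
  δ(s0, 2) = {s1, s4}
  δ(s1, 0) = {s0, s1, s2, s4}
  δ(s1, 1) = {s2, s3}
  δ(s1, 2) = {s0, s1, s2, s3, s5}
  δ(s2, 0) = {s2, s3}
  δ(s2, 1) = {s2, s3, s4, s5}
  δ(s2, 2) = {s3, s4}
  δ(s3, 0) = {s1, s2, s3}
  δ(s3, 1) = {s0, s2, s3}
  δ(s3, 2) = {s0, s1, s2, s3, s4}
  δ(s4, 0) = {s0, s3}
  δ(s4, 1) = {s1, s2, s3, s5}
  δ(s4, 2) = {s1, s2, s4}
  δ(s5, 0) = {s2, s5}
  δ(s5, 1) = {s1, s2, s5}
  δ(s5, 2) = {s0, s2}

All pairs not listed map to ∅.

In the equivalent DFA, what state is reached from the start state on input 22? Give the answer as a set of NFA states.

Start: {s0}.
δ(s0,2) = {s1, s4}.
Union: {s1, s4}.
After 2: {s1, s4}.
δ(s1,2) = {s0, s1, s2, s3, s5}; δ(s4,2) = {s1, s2, s4}.
Union: {s0, s1, s2, s3, s4, s5}.
After 2: {s0, s1, s2, s3, s4, s5}.

{s0, s1, s2, s3, s4, s5}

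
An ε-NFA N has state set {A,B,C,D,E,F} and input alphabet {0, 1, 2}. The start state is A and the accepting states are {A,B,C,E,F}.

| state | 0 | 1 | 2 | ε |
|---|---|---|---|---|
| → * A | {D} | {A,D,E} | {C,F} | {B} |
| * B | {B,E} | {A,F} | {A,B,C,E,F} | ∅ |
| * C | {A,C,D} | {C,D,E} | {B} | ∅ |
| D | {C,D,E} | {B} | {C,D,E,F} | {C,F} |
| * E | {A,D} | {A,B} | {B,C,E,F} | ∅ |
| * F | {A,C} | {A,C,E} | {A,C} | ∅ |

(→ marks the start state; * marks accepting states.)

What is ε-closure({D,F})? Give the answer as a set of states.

{C,D,F}

Begin with {D,F}.
D →ε {C,F}; add C.
ε-closure = {C,D,F}.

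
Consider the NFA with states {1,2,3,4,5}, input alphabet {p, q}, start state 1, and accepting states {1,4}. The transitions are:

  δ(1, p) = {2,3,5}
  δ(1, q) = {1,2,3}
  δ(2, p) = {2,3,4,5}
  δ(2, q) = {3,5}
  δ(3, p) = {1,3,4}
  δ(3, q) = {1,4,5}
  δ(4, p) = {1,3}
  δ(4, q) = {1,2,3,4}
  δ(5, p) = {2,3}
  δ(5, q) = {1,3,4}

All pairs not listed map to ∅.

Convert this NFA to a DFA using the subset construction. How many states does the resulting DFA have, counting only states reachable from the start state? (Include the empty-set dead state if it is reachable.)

5

Start state of the DFA: {1}.
{1} --p--> {2,3,5}  [new]
{1} --q--> {1,2,3}  [new]
{2,3,5} --p--> {1,2,3,4,5}  [new]
{2,3,5} --q--> {1,3,4,5}  [new]
{1,2,3} --p--> {1,2,3,4,5}  [seen]
{1,2,3} --q--> {1,2,3,4,5}  [seen]
{1,2,3,4,5} --p--> {1,2,3,4,5}  [seen]
{1,2,3,4,5} --q--> {1,2,3,4,5}  [seen]
{1,3,4,5} --p--> {1,2,3,4,5}  [seen]
{1,3,4,5} --q--> {1,2,3,4,5}  [seen]
Reachable DFA states: {1}, {2,3,5}, {1,2,3}, {1,2,3,4,5}, {1,3,4,5}.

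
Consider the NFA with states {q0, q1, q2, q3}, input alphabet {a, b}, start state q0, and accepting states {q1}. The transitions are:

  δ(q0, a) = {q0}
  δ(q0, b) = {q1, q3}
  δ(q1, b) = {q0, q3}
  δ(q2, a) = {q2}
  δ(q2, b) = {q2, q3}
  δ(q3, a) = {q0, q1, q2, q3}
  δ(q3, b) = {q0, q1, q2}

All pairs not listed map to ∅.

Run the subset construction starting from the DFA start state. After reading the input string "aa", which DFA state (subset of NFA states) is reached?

Start: {q0}.
δ(q0,a) = {q0}.
Union: {q0}.
After a: {q0}.
δ(q0,a) = {q0}.
Union: {q0}.
After a: {q0}.

{q0}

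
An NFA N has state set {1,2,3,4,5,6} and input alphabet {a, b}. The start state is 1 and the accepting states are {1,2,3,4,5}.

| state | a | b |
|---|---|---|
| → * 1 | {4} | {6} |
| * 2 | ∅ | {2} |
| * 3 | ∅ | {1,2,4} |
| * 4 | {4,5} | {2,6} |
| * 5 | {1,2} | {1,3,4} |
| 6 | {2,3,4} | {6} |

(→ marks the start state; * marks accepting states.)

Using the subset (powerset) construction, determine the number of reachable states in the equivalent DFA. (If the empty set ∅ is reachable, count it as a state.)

10

Start state of the DFA: {1}.
{1} --a--> {4}  [new]
{1} --b--> {6}  [new]
{4} --a--> {4,5}  [new]
{4} --b--> {2,6}  [new]
{6} --a--> {2,3,4}  [new]
{6} --b--> {6}  [seen]
{4,5} --a--> {1,2,4,5}  [new]
{4,5} --b--> {1,2,3,4,6}  [new]
{2,6} --a--> {2,3,4}  [seen]
{2,6} --b--> {2,6}  [seen]
{2,3,4} --a--> {4,5}  [seen]
{2,3,4} --b--> {1,2,4,6}  [new]
{1,2,4,5} --a--> {1,2,4,5}  [seen]
{1,2,4,5} --b--> {1,2,3,4,6}  [seen]
{1,2,3,4,6} --a--> {2,3,4,5}  [new]
{1,2,3,4,6} --b--> {1,2,4,6}  [seen]
{1,2,4,6} --a--> {2,3,4,5}  [seen]
{1,2,4,6} --b--> {2,6}  [seen]
{2,3,4,5} --a--> {1,2,4,5}  [seen]
{2,3,4,5} --b--> {1,2,3,4,6}  [seen]
Reachable DFA states: {1}, {4}, {6}, {4,5}, {2,6}, {2,3,4}, {1,2,4,5}, {1,2,3,4,6}, {1,2,4,6}, {2,3,4,5}.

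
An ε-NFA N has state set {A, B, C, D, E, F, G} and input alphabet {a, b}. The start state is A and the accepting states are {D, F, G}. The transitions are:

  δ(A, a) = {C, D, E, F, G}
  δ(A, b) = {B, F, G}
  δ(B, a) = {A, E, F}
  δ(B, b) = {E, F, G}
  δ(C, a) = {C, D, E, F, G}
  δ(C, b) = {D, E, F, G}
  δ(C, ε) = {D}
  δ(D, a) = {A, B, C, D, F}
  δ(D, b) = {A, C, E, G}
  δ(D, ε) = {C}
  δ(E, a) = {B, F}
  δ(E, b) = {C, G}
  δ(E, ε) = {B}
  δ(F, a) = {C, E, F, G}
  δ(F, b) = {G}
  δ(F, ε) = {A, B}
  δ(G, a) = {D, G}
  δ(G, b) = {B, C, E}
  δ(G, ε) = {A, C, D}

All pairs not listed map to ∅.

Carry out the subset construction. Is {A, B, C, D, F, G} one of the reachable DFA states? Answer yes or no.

yes

Start state of the DFA: {A} (ε-closure of the NFA start).
{A} --a--> {A, B, C, D, E, F, G}  [new]
{A} --b--> {A, B, C, D, F, G}  [new]
{A, B, C, D, E, F, G} --a--> {A, B, C, D, E, F, G}  [seen]
{A, B, C, D, E, F, G} --b--> {A, B, C, D, E, F, G}  [seen]
{A, B, C, D, F, G} --a--> {A, B, C, D, E, F, G}  [seen]
{A, B, C, D, F, G} --b--> {A, B, C, D, E, F, G}  [seen]
Reachable DFA states: {A}, {A, B, C, D, E, F, G}, {A, B, C, D, F, G}.
{A, B, C, D, F, G} is among them.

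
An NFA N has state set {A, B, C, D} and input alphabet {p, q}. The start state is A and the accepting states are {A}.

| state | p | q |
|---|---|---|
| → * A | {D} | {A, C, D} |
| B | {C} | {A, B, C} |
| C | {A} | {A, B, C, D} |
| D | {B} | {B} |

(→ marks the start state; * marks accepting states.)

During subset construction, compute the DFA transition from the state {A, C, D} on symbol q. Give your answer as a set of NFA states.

{A, B, C, D}

δ(A,q) = {A, C, D}; δ(C,q) = {A, B, C, D}; δ(D,q) = {B}.
Union: {A, B, C, D}.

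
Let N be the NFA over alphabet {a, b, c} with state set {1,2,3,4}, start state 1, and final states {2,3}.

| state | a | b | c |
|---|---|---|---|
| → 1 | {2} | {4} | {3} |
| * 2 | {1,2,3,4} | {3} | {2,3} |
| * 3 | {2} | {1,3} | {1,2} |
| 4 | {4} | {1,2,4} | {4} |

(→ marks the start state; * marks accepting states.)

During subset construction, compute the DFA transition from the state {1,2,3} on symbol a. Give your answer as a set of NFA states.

{1,2,3,4}

δ(1,a) = {2}; δ(2,a) = {1,2,3,4}; δ(3,a) = {2}.
Union: {1,2,3,4}.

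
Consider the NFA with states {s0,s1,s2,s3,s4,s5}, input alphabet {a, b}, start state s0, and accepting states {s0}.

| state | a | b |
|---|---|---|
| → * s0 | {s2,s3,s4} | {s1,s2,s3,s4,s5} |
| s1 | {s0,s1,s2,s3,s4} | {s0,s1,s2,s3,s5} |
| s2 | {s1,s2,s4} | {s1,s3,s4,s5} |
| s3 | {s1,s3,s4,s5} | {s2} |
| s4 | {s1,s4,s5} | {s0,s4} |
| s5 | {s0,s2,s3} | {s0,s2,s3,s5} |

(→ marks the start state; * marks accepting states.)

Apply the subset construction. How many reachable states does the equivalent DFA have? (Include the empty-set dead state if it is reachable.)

4

Start state of the DFA: {s0}.
{s0} --a--> {s2,s3,s4}  [new]
{s0} --b--> {s1,s2,s3,s4,s5}  [new]
{s2,s3,s4} --a--> {s1,s2,s3,s4,s5}  [seen]
{s2,s3,s4} --b--> {s0,s1,s2,s3,s4,s5}  [new]
{s1,s2,s3,s4,s5} --a--> {s0,s1,s2,s3,s4,s5}  [seen]
{s1,s2,s3,s4,s5} --b--> {s0,s1,s2,s3,s4,s5}  [seen]
{s0,s1,s2,s3,s4,s5} --a--> {s0,s1,s2,s3,s4,s5}  [seen]
{s0,s1,s2,s3,s4,s5} --b--> {s0,s1,s2,s3,s4,s5}  [seen]
Reachable DFA states: {s0}, {s2,s3,s4}, {s1,s2,s3,s4,s5}, {s0,s1,s2,s3,s4,s5}.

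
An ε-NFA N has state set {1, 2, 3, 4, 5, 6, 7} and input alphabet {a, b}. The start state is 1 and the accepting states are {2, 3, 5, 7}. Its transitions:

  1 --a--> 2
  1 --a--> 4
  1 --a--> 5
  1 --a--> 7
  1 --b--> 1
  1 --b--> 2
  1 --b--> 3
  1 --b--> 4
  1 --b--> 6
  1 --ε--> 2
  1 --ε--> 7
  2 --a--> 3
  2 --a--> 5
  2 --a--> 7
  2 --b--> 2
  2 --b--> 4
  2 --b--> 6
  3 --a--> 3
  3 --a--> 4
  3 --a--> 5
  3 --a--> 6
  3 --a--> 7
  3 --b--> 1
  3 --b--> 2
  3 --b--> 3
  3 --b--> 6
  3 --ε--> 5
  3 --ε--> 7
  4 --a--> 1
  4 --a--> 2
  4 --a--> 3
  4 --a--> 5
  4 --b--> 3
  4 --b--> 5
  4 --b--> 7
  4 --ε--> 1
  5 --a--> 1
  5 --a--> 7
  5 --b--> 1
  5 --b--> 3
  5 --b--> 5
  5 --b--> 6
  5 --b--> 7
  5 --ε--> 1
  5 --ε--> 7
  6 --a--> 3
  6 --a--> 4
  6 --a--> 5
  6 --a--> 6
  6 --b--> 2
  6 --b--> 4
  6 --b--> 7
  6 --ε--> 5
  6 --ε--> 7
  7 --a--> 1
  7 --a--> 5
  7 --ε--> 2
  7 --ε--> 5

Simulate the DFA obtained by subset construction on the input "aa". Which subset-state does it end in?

Start: {1, 2, 5, 7}.
δ(1,a) = {2, 4, 5, 7}; δ(2,a) = {3, 5, 7}; δ(5,a) = {1, 7}; δ(7,a) = {1, 5}.
Union: {1, 2, 3, 4, 5, 7}.
After a: {1, 2, 3, 4, 5, 7}.
δ(1,a) = {2, 4, 5, 7}; δ(2,a) = {3, 5, 7}; δ(3,a) = {3, 4, 5, 6, 7}; δ(4,a) = {1, 2, 3, 5}; δ(5,a) = {1, 7}; δ(7,a) = {1, 5}.
Union: {1, 2, 3, 4, 5, 6, 7}.
After a: {1, 2, 3, 4, 5, 6, 7}.

{1, 2, 3, 4, 5, 6, 7}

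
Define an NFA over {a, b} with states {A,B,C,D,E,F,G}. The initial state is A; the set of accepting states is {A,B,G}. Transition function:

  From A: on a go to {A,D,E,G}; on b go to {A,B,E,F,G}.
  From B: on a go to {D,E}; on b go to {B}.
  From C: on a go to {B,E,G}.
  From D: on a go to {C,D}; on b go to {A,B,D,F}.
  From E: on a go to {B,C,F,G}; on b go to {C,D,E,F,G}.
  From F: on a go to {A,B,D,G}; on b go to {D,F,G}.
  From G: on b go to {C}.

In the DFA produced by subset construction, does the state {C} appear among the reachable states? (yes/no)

no

Start state of the DFA: {A}.
{A} --a--> {A,D,E,G}  [new]
{A} --b--> {A,B,E,F,G}  [new]
{A,D,E,G} --a--> {A,B,C,D,E,F,G}  [new]
{A,D,E,G} --b--> {A,B,C,D,E,F,G}  [seen]
{A,B,E,F,G} --a--> {A,B,C,D,E,F,G}  [seen]
{A,B,E,F,G} --b--> {A,B,C,D,E,F,G}  [seen]
{A,B,C,D,E,F,G} --a--> {A,B,C,D,E,F,G}  [seen]
{A,B,C,D,E,F,G} --b--> {A,B,C,D,E,F,G}  [seen]
Reachable DFA states: {A}, {A,D,E,G}, {A,B,E,F,G}, {A,B,C,D,E,F,G}.
{C} is not among them.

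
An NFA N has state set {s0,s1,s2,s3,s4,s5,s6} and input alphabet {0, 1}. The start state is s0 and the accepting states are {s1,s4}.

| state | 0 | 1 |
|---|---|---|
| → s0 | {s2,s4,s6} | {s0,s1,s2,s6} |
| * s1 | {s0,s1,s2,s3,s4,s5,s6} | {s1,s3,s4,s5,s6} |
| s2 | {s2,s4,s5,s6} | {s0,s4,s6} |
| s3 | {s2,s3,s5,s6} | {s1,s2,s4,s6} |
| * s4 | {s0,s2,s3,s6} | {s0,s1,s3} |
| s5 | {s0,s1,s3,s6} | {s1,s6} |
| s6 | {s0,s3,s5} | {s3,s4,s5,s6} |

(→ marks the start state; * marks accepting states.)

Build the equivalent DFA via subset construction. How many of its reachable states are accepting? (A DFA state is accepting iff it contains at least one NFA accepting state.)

Start state of the DFA: {s0}.
{s0} --0--> {s2,s4,s6}  [new]
{s0} --1--> {s0,s1,s2,s6}  [new]
{s2,s4,s6} --0--> {s0,s2,s3,s4,s5,s6}  [new]
{s2,s4,s6} --1--> {s0,s1,s3,s4,s5,s6}  [new]
{s0,s1,s2,s6} --0--> {s0,s1,s2,s3,s4,s5,s6}  [new]
{s0,s1,s2,s6} --1--> {s0,s1,s2,s3,s4,s5,s6}  [seen]
{s0,s2,s3,s4,s5,s6} --0--> {s0,s1,s2,s3,s4,s5,s6}  [seen]
{s0,s2,s3,s4,s5,s6} --1--> {s0,s1,s2,s3,s4,s5,s6}  [seen]
{s0,s1,s3,s4,s5,s6} --0--> {s0,s1,s2,s3,s4,s5,s6}  [seen]
{s0,s1,s3,s4,s5,s6} --1--> {s0,s1,s2,s3,s4,s5,s6}  [seen]
{s0,s1,s2,s3,s4,s5,s6} --0--> {s0,s1,s2,s3,s4,s5,s6}  [seen]
{s0,s1,s2,s3,s4,s5,s6} --1--> {s0,s1,s2,s3,s4,s5,s6}  [seen]
Reachable DFA states: {s0}, {s2,s4,s6}, {s0,s1,s2,s6}, {s0,s2,s3,s4,s5,s6}, {s0,s1,s3,s4,s5,s6}, {s0,s1,s2,s3,s4,s5,s6}.
Accepting DFA states (contain an NFA accepting state): {s2,s4,s6}, {s0,s1,s2,s6}, {s0,s2,s3,s4,s5,s6}, {s0,s1,s3,s4,s5,s6}, {s0,s1,s2,s3,s4,s5,s6}.

5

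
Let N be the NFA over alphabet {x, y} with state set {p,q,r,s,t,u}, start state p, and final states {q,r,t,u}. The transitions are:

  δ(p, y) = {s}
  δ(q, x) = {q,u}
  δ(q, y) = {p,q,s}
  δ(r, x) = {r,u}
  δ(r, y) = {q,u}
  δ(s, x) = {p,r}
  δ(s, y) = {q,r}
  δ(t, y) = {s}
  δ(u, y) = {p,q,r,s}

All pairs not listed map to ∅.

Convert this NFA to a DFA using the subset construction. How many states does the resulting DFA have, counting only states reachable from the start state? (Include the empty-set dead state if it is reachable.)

12

Start state of the DFA: {p}.
{p} --x--> ∅  [new]
{p} --y--> {s}  [new]
∅ --x--> ∅  [seen]
∅ --y--> ∅  [seen]
{s} --x--> {p,r}  [new]
{s} --y--> {q,r}  [new]
{p,r} --x--> {r,u}  [new]
{p,r} --y--> {q,s,u}  [new]
{q,r} --x--> {q,r,u}  [new]
{q,r} --y--> {p,q,s,u}  [new]
{r,u} --x--> {r,u}  [seen]
{r,u} --y--> {p,q,r,s,u}  [new]
{q,s,u} --x--> {p,q,r,u}  [new]
{q,s,u} --y--> {p,q,r,s}  [new]
{q,r,u} --x--> {q,r,u}  [seen]
{q,r,u} --y--> {p,q,r,s,u}  [seen]
{p,q,s,u} --x--> {p,q,r,u}  [seen]
{p,q,s,u} --y--> {p,q,r,s}  [seen]
{p,q,r,s,u} --x--> {p,q,r,u}  [seen]
{p,q,r,s,u} --y--> {p,q,r,s,u}  [seen]
{p,q,r,u} --x--> {q,r,u}  [seen]
{p,q,r,u} --y--> {p,q,r,s,u}  [seen]
{p,q,r,s} --x--> {p,q,r,u}  [seen]
{p,q,r,s} --y--> {p,q,r,s,u}  [seen]
Reachable DFA states: {p}, ∅, {s}, {p,r}, {q,r}, {r,u}, {q,s,u}, {q,r,u}, {p,q,s,u}, {p,q,r,s,u}, {p,q,r,u}, {p,q,r,s}.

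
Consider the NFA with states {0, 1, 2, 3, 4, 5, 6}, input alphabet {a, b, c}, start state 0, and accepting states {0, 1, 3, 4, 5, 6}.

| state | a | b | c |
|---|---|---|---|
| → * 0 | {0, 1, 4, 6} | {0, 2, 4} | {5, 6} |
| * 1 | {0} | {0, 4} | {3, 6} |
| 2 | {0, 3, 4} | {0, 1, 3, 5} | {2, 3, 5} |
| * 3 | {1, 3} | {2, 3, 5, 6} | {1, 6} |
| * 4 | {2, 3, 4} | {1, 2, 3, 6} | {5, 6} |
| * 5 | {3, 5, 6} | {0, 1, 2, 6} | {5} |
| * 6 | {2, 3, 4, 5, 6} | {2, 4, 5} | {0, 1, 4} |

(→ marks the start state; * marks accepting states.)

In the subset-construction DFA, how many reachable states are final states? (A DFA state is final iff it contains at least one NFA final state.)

14

Start state of the DFA: {0}.
{0} --a--> {0, 1, 4, 6}  [new]
{0} --b--> {0, 2, 4}  [new]
{0} --c--> {5, 6}  [new]
{0, 1, 4, 6} --a--> {0, 1, 2, 3, 4, 5, 6}  [new]
{0, 1, 4, 6} --b--> {0, 1, 2, 3, 4, 5, 6}  [seen]
{0, 1, 4, 6} --c--> {0, 1, 3, 4, 5, 6}  [new]
{0, 2, 4} --a--> {0, 1, 2, 3, 4, 6}  [new]
{0, 2, 4} --b--> {0, 1, 2, 3, 4, 5, 6}  [seen]
{0, 2, 4} --c--> {2, 3, 5, 6}  [new]
{5, 6} --a--> {2, 3, 4, 5, 6}  [new]
{5, 6} --b--> {0, 1, 2, 4, 5, 6}  [new]
{5, 6} --c--> {0, 1, 4, 5}  [new]
{0, 1, 2, 3, 4, 5, 6} --a--> {0, 1, 2, 3, 4, 5, 6}  [seen]
{0, 1, 2, 3, 4, 5, 6} --b--> {0, 1, 2, 3, 4, 5, 6}  [seen]
{0, 1, 2, 3, 4, 5, 6} --c--> {0, 1, 2, 3, 4, 5, 6}  [seen]
{0, 1, 3, 4, 5, 6} --a--> {0, 1, 2, 3, 4, 5, 6}  [seen]
{0, 1, 3, 4, 5, 6} --b--> {0, 1, 2, 3, 4, 5, 6}  [seen]
{0, 1, 3, 4, 5, 6} --c--> {0, 1, 3, 4, 5, 6}  [seen]
{0, 1, 2, 3, 4, 6} --a--> {0, 1, 2, 3, 4, 5, 6}  [seen]
{0, 1, 2, 3, 4, 6} --b--> {0, 1, 2, 3, 4, 5, 6}  [seen]
{0, 1, 2, 3, 4, 6} --c--> {0, 1, 2, 3, 4, 5, 6}  [seen]
{2, 3, 5, 6} --a--> {0, 1, 2, 3, 4, 5, 6}  [seen]
{2, 3, 5, 6} --b--> {0, 1, 2, 3, 4, 5, 6}  [seen]
{2, 3, 5, 6} --c--> {0, 1, 2, 3, 4, 5, 6}  [seen]
{2, 3, 4, 5, 6} --a--> {0, 1, 2, 3, 4, 5, 6}  [seen]
{2, 3, 4, 5, 6} --b--> {0, 1, 2, 3, 4, 5, 6}  [seen]
{2, 3, 4, 5, 6} --c--> {0, 1, 2, 3, 4, 5, 6}  [seen]
{0, 1, 2, 4, 5, 6} --a--> {0, 1, 2, 3, 4, 5, 6}  [seen]
{0, 1, 2, 4, 5, 6} --b--> {0, 1, 2, 3, 4, 5, 6}  [seen]
{0, 1, 2, 4, 5, 6} --c--> {0, 1, 2, 3, 4, 5, 6}  [seen]
{0, 1, 4, 5} --a--> {0, 1, 2, 3, 4, 5, 6}  [seen]
{0, 1, 4, 5} --b--> {0, 1, 2, 3, 4, 6}  [seen]
{0, 1, 4, 5} --c--> {3, 5, 6}  [new]
{3, 5, 6} --a--> {1, 2, 3, 4, 5, 6}  [new]
{3, 5, 6} --b--> {0, 1, 2, 3, 4, 5, 6}  [seen]
{3, 5, 6} --c--> {0, 1, 4, 5, 6}  [new]
{1, 2, 3, 4, 5, 6} --a--> {0, 1, 2, 3, 4, 5, 6}  [seen]
{1, 2, 3, 4, 5, 6} --b--> {0, 1, 2, 3, 4, 5, 6}  [seen]
{1, 2, 3, 4, 5, 6} --c--> {0, 1, 2, 3, 4, 5, 6}  [seen]
{0, 1, 4, 5, 6} --a--> {0, 1, 2, 3, 4, 5, 6}  [seen]
{0, 1, 4, 5, 6} --b--> {0, 1, 2, 3, 4, 5, 6}  [seen]
{0, 1, 4, 5, 6} --c--> {0, 1, 3, 4, 5, 6}  [seen]
Reachable DFA states: {0}, {0, 1, 4, 6}, {0, 2, 4}, {5, 6}, {0, 1, 2, 3, 4, 5, 6}, {0, 1, 3, 4, 5, 6}, {0, 1, 2, 3, 4, 6}, {2, 3, 5, 6}, {2, 3, 4, 5, 6}, {0, 1, 2, 4, 5, 6}, {0, 1, 4, 5}, {3, 5, 6}, {1, 2, 3, 4, 5, 6}, {0, 1, 4, 5, 6}.
Accepting DFA states (contain an NFA accepting state): {0}, {0, 1, 4, 6}, {0, 2, 4}, {5, 6}, {0, 1, 2, 3, 4, 5, 6}, {0, 1, 3, 4, 5, 6}, {0, 1, 2, 3, 4, 6}, {2, 3, 5, 6}, {2, 3, 4, 5, 6}, {0, 1, 2, 4, 5, 6}, {0, 1, 4, 5}, {3, 5, 6}, {1, 2, 3, 4, 5, 6}, {0, 1, 4, 5, 6}.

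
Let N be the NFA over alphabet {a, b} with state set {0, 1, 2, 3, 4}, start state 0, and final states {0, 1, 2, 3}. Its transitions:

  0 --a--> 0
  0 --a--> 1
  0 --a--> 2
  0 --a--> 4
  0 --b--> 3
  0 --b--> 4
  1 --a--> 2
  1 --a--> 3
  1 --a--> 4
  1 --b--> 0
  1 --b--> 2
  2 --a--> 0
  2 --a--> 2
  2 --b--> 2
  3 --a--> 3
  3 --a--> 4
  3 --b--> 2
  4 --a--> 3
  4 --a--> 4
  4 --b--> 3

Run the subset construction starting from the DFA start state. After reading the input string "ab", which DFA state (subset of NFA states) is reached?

{0, 2, 3, 4}

Start: {0}.
δ(0,a) = {0, 1, 2, 4}.
Union: {0, 1, 2, 4}.
After a: {0, 1, 2, 4}.
δ(0,b) = {3, 4}; δ(1,b) = {0, 2}; δ(2,b) = {2}; δ(4,b) = {3}.
Union: {0, 2, 3, 4}.
After b: {0, 2, 3, 4}.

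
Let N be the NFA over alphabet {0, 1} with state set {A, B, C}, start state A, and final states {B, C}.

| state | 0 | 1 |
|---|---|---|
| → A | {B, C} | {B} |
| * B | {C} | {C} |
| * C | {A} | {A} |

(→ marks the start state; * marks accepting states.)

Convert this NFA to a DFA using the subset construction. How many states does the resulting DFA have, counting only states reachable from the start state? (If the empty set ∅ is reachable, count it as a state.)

Start state of the DFA: {A}.
{A} --0--> {B, C}  [new]
{A} --1--> {B}  [new]
{B, C} --0--> {A, C}  [new]
{B, C} --1--> {A, C}  [seen]
{B} --0--> {C}  [new]
{B} --1--> {C}  [seen]
{A, C} --0--> {A, B, C}  [new]
{A, C} --1--> {A, B}  [new]
{C} --0--> {A}  [seen]
{C} --1--> {A}  [seen]
{A, B, C} --0--> {A, B, C}  [seen]
{A, B, C} --1--> {A, B, C}  [seen]
{A, B} --0--> {B, C}  [seen]
{A, B} --1--> {B, C}  [seen]
Reachable DFA states: {A}, {B, C}, {B}, {A, C}, {C}, {A, B, C}, {A, B}.

7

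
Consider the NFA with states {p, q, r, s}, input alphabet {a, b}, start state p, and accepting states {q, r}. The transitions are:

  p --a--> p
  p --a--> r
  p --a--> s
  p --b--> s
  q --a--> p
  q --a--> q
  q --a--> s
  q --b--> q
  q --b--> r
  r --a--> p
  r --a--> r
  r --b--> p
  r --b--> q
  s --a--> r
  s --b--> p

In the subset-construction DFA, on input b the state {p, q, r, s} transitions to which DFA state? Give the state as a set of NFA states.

{p, q, r, s}

δ(p,b) = {s}; δ(q,b) = {q, r}; δ(r,b) = {p, q}; δ(s,b) = {p}.
Union: {p, q, r, s}.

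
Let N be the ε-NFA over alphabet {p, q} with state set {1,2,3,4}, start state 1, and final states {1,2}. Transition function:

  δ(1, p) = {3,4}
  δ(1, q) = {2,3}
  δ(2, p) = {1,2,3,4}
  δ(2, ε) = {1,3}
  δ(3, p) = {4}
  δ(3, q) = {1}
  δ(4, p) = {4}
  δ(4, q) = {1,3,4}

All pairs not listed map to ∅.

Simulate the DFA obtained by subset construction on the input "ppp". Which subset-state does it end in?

Start: {1}.
δ(1,p) = {3,4}.
Union: {3,4}.
After p: {3,4}.
δ(3,p) = {4}; δ(4,p) = {4}.
Union: {4}.
After p: {4}.
δ(4,p) = {4}.
Union: {4}.
After p: {4}.

{4}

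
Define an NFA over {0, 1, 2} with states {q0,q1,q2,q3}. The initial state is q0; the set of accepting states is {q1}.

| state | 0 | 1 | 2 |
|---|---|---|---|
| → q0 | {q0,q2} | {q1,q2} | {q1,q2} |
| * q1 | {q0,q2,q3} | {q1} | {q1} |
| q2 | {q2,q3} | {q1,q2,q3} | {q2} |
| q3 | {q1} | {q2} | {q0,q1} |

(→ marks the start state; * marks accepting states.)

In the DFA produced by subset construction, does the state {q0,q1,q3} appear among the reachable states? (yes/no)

no

Start state of the DFA: {q0}.
{q0} --0--> {q0,q2}  [new]
{q0} --1--> {q1,q2}  [new]
{q0} --2--> {q1,q2}  [seen]
{q0,q2} --0--> {q0,q2,q3}  [new]
{q0,q2} --1--> {q1,q2,q3}  [new]
{q0,q2} --2--> {q1,q2}  [seen]
{q1,q2} --0--> {q0,q2,q3}  [seen]
{q1,q2} --1--> {q1,q2,q3}  [seen]
{q1,q2} --2--> {q1,q2}  [seen]
{q0,q2,q3} --0--> {q0,q1,q2,q3}  [new]
{q0,q2,q3} --1--> {q1,q2,q3}  [seen]
{q0,q2,q3} --2--> {q0,q1,q2}  [new]
{q1,q2,q3} --0--> {q0,q1,q2,q3}  [seen]
{q1,q2,q3} --1--> {q1,q2,q3}  [seen]
{q1,q2,q3} --2--> {q0,q1,q2}  [seen]
{q0,q1,q2,q3} --0--> {q0,q1,q2,q3}  [seen]
{q0,q1,q2,q3} --1--> {q1,q2,q3}  [seen]
{q0,q1,q2,q3} --2--> {q0,q1,q2}  [seen]
{q0,q1,q2} --0--> {q0,q2,q3}  [seen]
{q0,q1,q2} --1--> {q1,q2,q3}  [seen]
{q0,q1,q2} --2--> {q1,q2}  [seen]
Reachable DFA states: {q0}, {q0,q2}, {q1,q2}, {q0,q2,q3}, {q1,q2,q3}, {q0,q1,q2,q3}, {q0,q1,q2}.
{q0,q1,q3} is not among them.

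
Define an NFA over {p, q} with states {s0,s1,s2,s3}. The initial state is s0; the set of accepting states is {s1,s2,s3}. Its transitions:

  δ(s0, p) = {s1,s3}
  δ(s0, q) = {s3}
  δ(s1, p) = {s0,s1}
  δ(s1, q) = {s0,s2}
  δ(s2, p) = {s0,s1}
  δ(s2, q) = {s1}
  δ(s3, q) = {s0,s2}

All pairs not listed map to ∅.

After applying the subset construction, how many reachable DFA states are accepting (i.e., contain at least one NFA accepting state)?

Start state of the DFA: {s0}.
{s0} --p--> {s1,s3}  [new]
{s0} --q--> {s3}  [new]
{s1,s3} --p--> {s0,s1}  [new]
{s1,s3} --q--> {s0,s2}  [new]
{s3} --p--> ∅  [new]
{s3} --q--> {s0,s2}  [seen]
{s0,s1} --p--> {s0,s1,s3}  [new]
{s0,s1} --q--> {s0,s2,s3}  [new]
{s0,s2} --p--> {s0,s1,s3}  [seen]
{s0,s2} --q--> {s1,s3}  [seen]
∅ --p--> ∅  [seen]
∅ --q--> ∅  [seen]
{s0,s1,s3} --p--> {s0,s1,s3}  [seen]
{s0,s1,s3} --q--> {s0,s2,s3}  [seen]
{s0,s2,s3} --p--> {s0,s1,s3}  [seen]
{s0,s2,s3} --q--> {s0,s1,s2,s3}  [new]
{s0,s1,s2,s3} --p--> {s0,s1,s3}  [seen]
{s0,s1,s2,s3} --q--> {s0,s1,s2,s3}  [seen]
Reachable DFA states: {s0}, {s1,s3}, {s3}, {s0,s1}, {s0,s2}, ∅, {s0,s1,s3}, {s0,s2,s3}, {s0,s1,s2,s3}.
Accepting DFA states (contain an NFA accepting state): {s1,s3}, {s3}, {s0,s1}, {s0,s2}, {s0,s1,s3}, {s0,s2,s3}, {s0,s1,s2,s3}.

7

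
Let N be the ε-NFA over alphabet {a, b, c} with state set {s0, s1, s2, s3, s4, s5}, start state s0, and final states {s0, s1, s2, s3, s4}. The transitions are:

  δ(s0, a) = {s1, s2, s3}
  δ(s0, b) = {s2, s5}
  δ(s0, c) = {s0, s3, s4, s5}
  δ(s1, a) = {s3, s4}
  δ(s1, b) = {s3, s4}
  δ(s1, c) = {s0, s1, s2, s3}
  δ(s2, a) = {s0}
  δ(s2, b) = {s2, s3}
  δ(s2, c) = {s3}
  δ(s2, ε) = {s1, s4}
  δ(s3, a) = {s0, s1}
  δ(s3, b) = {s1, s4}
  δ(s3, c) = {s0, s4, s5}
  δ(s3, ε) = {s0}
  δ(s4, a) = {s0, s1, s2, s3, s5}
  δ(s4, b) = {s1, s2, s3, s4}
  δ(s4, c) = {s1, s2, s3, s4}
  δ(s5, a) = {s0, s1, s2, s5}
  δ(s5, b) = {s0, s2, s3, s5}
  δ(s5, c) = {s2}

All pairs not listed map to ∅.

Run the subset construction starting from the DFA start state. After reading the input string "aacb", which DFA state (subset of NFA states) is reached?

{s0, s1, s2, s3, s4, s5}

Start: {s0}.
δ(s0,a) = {s1, s2, s3}.
Union: {s1, s2, s3}.
ε-closure gives {s0, s1, s2, s3, s4}.
After a: {s0, s1, s2, s3, s4}.
δ(s0,a) = {s1, s2, s3}; δ(s1,a) = {s3, s4}; δ(s2,a) = {s0}; δ(s3,a) = {s0, s1}; δ(s4,a) = {s0, s1, s2, s3, s5}.
Union: {s0, s1, s2, s3, s4, s5}.
After a: {s0, s1, s2, s3, s4, s5}.
δ(s0,c) = {s0, s3, s4, s5}; δ(s1,c) = {s0, s1, s2, s3}; δ(s2,c) = {s3}; δ(s3,c) = {s0, s4, s5}; δ(s4,c) = {s1, s2, s3, s4}; δ(s5,c) = {s2}.
Union: {s0, s1, s2, s3, s4, s5}.
After c: {s0, s1, s2, s3, s4, s5}.
δ(s0,b) = {s2, s5}; δ(s1,b) = {s3, s4}; δ(s2,b) = {s2, s3}; δ(s3,b) = {s1, s4}; δ(s4,b) = {s1, s2, s3, s4}; δ(s5,b) = {s0, s2, s3, s5}.
Union: {s0, s1, s2, s3, s4, s5}.
After b: {s0, s1, s2, s3, s4, s5}.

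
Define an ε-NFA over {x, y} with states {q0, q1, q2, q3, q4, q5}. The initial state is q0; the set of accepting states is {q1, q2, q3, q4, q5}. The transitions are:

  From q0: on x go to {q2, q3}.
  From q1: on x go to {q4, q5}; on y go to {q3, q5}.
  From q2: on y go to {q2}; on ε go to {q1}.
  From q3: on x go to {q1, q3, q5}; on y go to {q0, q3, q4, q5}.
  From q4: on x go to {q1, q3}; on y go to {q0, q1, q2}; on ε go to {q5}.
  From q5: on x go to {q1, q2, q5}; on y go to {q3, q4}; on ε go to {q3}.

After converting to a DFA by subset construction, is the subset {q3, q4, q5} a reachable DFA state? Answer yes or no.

no

Start state of the DFA: {q0} (ε-closure of the NFA start).
{q0} --x--> {q1, q2, q3}  [new]
{q0} --y--> ∅  [new]
{q1, q2, q3} --x--> {q1, q3, q4, q5}  [new]
{q1, q2, q3} --y--> {q0, q1, q2, q3, q4, q5}  [new]
∅ --x--> ∅  [seen]
∅ --y--> ∅  [seen]
{q1, q3, q4, q5} --x--> {q1, q2, q3, q4, q5}  [new]
{q1, q3, q4, q5} --y--> {q0, q1, q2, q3, q4, q5}  [seen]
{q0, q1, q2, q3, q4, q5} --x--> {q1, q2, q3, q4, q5}  [seen]
{q0, q1, q2, q3, q4, q5} --y--> {q0, q1, q2, q3, q4, q5}  [seen]
{q1, q2, q3, q4, q5} --x--> {q1, q2, q3, q4, q5}  [seen]
{q1, q2, q3, q4, q5} --y--> {q0, q1, q2, q3, q4, q5}  [seen]
Reachable DFA states: {q0}, {q1, q2, q3}, ∅, {q1, q3, q4, q5}, {q0, q1, q2, q3, q4, q5}, {q1, q2, q3, q4, q5}.
{q3, q4, q5} is not among them.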